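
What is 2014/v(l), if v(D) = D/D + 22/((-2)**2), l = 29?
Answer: 4028/13 ≈ 309.85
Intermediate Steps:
v(D) = 13/2 (v(D) = 1 + 22/4 = 1 + 22*(1/4) = 1 + 11/2 = 13/2)
2014/v(l) = 2014/(13/2) = 2014*(2/13) = 4028/13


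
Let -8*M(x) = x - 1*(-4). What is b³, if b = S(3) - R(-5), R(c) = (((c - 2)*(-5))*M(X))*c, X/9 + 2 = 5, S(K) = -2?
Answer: -161077981121/512 ≈ -3.1461e+8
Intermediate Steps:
X = 27 (X = -18 + 9*5 = -18 + 45 = 27)
M(x) = -½ - x/8 (M(x) = -(x - 1*(-4))/8 = -(x + 4)/8 = -(4 + x)/8 = -½ - x/8)
R(c) = c*(-155/4 + 155*c/8) (R(c) = (((c - 2)*(-5))*(-½ - ⅛*27))*c = (((-2 + c)*(-5))*(-½ - 27/8))*c = ((10 - 5*c)*(-31/8))*c = (-155/4 + 155*c/8)*c = c*(-155/4 + 155*c/8))
b = -5441/8 (b = -2 - 155*(-5)*(-2 - 5)/8 = -2 - 155*(-5)*(-7)/8 = -2 - 1*5425/8 = -2 - 5425/8 = -5441/8 ≈ -680.13)
b³ = (-5441/8)³ = -161077981121/512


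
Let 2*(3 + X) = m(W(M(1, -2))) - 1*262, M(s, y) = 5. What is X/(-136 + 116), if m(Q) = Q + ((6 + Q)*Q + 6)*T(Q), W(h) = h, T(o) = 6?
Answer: -103/40 ≈ -2.5750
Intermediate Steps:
m(Q) = 36 + Q + 6*Q*(6 + Q) (m(Q) = Q + ((6 + Q)*Q + 6)*6 = Q + (Q*(6 + Q) + 6)*6 = Q + (6 + Q*(6 + Q))*6 = Q + (36 + 6*Q*(6 + Q)) = 36 + Q + 6*Q*(6 + Q))
X = 103/2 (X = -3 + ((36 + 6*5**2 + 37*5) - 1*262)/2 = -3 + ((36 + 6*25 + 185) - 262)/2 = -3 + ((36 + 150 + 185) - 262)/2 = -3 + (371 - 262)/2 = -3 + (1/2)*109 = -3 + 109/2 = 103/2 ≈ 51.500)
X/(-136 + 116) = (103/2)/(-136 + 116) = (103/2)/(-20) = -1/20*103/2 = -103/40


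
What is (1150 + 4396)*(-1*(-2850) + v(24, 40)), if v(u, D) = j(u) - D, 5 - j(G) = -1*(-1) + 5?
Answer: 15578714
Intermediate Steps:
j(G) = -1 (j(G) = 5 - (-1*(-1) + 5) = 5 - (1 + 5) = 5 - 1*6 = 5 - 6 = -1)
v(u, D) = -1 - D
(1150 + 4396)*(-1*(-2850) + v(24, 40)) = (1150 + 4396)*(-1*(-2850) + (-1 - 1*40)) = 5546*(2850 + (-1 - 40)) = 5546*(2850 - 41) = 5546*2809 = 15578714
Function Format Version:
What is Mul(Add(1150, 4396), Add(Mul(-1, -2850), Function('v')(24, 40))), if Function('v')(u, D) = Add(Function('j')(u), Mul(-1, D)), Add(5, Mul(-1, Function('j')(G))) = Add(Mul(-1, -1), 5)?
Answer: 15578714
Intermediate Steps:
Function('j')(G) = -1 (Function('j')(G) = Add(5, Mul(-1, Add(Mul(-1, -1), 5))) = Add(5, Mul(-1, Add(1, 5))) = Add(5, Mul(-1, 6)) = Add(5, -6) = -1)
Function('v')(u, D) = Add(-1, Mul(-1, D))
Mul(Add(1150, 4396), Add(Mul(-1, -2850), Function('v')(24, 40))) = Mul(Add(1150, 4396), Add(Mul(-1, -2850), Add(-1, Mul(-1, 40)))) = Mul(5546, Add(2850, Add(-1, -40))) = Mul(5546, Add(2850, -41)) = Mul(5546, 2809) = 15578714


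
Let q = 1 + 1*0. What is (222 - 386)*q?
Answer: -164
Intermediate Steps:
q = 1 (q = 1 + 0 = 1)
(222 - 386)*q = (222 - 386)*1 = -164*1 = -164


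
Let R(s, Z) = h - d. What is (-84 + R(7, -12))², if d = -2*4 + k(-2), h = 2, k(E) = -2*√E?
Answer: 5468 - 296*I*√2 ≈ 5468.0 - 418.61*I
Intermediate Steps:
d = -8 - 2*I*√2 (d = -2*4 - 2*I*√2 = -8 - 2*I*√2 ≈ -8.0 - 2.8284*I)
R(s, Z) = 10 + 2*I*√2 (R(s, Z) = 2 - (-8 - 2*I*√2) = 2 + (8 + 2*I*√2) = 10 + 2*I*√2)
(-84 + R(7, -12))² = (-84 + (10 + 2*I*√2))² = (-74 + 2*I*√2)²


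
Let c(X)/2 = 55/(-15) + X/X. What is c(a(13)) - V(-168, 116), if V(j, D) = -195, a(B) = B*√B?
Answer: 569/3 ≈ 189.67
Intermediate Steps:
a(B) = B^(3/2)
c(X) = -16/3 (c(X) = 2*(55/(-15) + X/X) = 2*(55*(-1/15) + 1) = 2*(-11/3 + 1) = 2*(-8/3) = -16/3)
c(a(13)) - V(-168, 116) = -16/3 - 1*(-195) = -16/3 + 195 = 569/3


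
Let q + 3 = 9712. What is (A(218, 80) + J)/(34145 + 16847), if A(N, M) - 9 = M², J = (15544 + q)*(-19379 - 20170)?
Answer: -124840561/6374 ≈ -19586.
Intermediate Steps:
q = 9709 (q = -3 + 9712 = 9709)
J = -998730897 (J = (15544 + 9709)*(-19379 - 20170) = 25253*(-39549) = -998730897)
A(N, M) = 9 + M²
(A(218, 80) + J)/(34145 + 16847) = ((9 + 80²) - 998730897)/(34145 + 16847) = ((9 + 6400) - 998730897)/50992 = (6409 - 998730897)*(1/50992) = -998724488*1/50992 = -124840561/6374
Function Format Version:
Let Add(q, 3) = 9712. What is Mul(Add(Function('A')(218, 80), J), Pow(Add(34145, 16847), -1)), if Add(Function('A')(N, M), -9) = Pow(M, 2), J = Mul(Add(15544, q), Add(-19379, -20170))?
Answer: Rational(-124840561, 6374) ≈ -19586.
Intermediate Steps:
q = 9709 (q = Add(-3, 9712) = 9709)
J = -998730897 (J = Mul(Add(15544, 9709), Add(-19379, -20170)) = Mul(25253, -39549) = -998730897)
Function('A')(N, M) = Add(9, Pow(M, 2))
Mul(Add(Function('A')(218, 80), J), Pow(Add(34145, 16847), -1)) = Mul(Add(Add(9, Pow(80, 2)), -998730897), Pow(Add(34145, 16847), -1)) = Mul(Add(Add(9, 6400), -998730897), Pow(50992, -1)) = Mul(Add(6409, -998730897), Rational(1, 50992)) = Mul(-998724488, Rational(1, 50992)) = Rational(-124840561, 6374)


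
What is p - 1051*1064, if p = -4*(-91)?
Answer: -1117900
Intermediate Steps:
p = 364
p - 1051*1064 = 364 - 1051*1064 = 364 - 1118264 = -1117900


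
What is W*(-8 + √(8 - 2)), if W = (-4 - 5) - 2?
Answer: 88 - 11*√6 ≈ 61.056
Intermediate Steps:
W = -11 (W = -9 - 2 = -11)
W*(-8 + √(8 - 2)) = -11*(-8 + √(8 - 2)) = -11*(-8 + √6) = 88 - 11*√6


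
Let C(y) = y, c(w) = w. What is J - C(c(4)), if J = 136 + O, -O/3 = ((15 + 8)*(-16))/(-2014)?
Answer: 132372/1007 ≈ 131.45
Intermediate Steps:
O = -552/1007 (O = -3*(15 + 8)*(-16)/(-2014) = -3*23*(-16)*(-1)/2014 = -(-1104)*(-1)/2014 = -3*184/1007 = -552/1007 ≈ -0.54816)
J = 136400/1007 (J = 136 - 552/1007 = 136400/1007 ≈ 135.45)
J - C(c(4)) = 136400/1007 - 1*4 = 136400/1007 - 4 = 132372/1007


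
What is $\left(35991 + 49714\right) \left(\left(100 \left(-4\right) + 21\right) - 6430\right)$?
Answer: $-583565345$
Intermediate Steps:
$\left(35991 + 49714\right) \left(\left(100 \left(-4\right) + 21\right) - 6430\right) = 85705 \left(\left(-400 + 21\right) - 6430\right) = 85705 \left(-379 - 6430\right) = 85705 \left(-6809\right) = -583565345$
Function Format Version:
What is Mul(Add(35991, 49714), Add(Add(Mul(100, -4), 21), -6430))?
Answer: -583565345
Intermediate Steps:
Mul(Add(35991, 49714), Add(Add(Mul(100, -4), 21), -6430)) = Mul(85705, Add(Add(-400, 21), -6430)) = Mul(85705, Add(-379, -6430)) = Mul(85705, -6809) = -583565345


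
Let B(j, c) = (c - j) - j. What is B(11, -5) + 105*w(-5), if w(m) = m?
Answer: -552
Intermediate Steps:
B(j, c) = c - 2*j
B(11, -5) + 105*w(-5) = (-5 - 2*11) + 105*(-5) = (-5 - 22) - 525 = -27 - 525 = -552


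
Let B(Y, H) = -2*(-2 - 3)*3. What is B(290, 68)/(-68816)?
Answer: -15/34408 ≈ -0.00043595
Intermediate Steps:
B(Y, H) = 30 (B(Y, H) = -2*(-5)*3 = 10*3 = 30)
B(290, 68)/(-68816) = 30/(-68816) = 30*(-1/68816) = -15/34408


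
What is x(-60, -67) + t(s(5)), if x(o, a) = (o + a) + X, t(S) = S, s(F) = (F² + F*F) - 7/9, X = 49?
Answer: -259/9 ≈ -28.778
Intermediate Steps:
s(F) = -7/9 + 2*F² (s(F) = (F² + F²) - 7*⅑ = 2*F² - 7/9 = -7/9 + 2*F²)
x(o, a) = 49 + a + o (x(o, a) = (o + a) + 49 = (a + o) + 49 = 49 + a + o)
x(-60, -67) + t(s(5)) = (49 - 67 - 60) + (-7/9 + 2*5²) = -78 + (-7/9 + 2*25) = -78 + (-7/9 + 50) = -78 + 443/9 = -259/9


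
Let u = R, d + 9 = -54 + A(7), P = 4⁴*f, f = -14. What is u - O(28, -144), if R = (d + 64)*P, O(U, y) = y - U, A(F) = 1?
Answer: -6996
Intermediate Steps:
P = -3584 (P = 4⁴*(-14) = 256*(-14) = -3584)
d = -62 (d = -9 + (-54 + 1) = -9 - 53 = -62)
R = -7168 (R = (-62 + 64)*(-3584) = 2*(-3584) = -7168)
u = -7168
u - O(28, -144) = -7168 - (-144 - 1*28) = -7168 - (-144 - 28) = -7168 - 1*(-172) = -7168 + 172 = -6996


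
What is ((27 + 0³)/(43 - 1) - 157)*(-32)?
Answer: 35024/7 ≈ 5003.4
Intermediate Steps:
((27 + 0³)/(43 - 1) - 157)*(-32) = ((27 + 0)/42 - 157)*(-32) = (27*(1/42) - 157)*(-32) = (9/14 - 157)*(-32) = -2189/14*(-32) = 35024/7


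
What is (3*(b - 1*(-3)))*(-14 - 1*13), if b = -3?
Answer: 0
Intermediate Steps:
(3*(b - 1*(-3)))*(-14 - 1*13) = (3*(-3 - 1*(-3)))*(-14 - 1*13) = (3*(-3 + 3))*(-14 - 13) = (3*0)*(-27) = 0*(-27) = 0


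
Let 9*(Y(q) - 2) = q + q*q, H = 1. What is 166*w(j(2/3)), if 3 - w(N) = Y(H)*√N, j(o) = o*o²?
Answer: 498 - 6640*√6/81 ≈ 297.20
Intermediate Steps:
Y(q) = 2 + q/9 + q²/9 (Y(q) = 2 + (q + q*q)/9 = 2 + (q + q²)/9 = 2 + (q/9 + q²/9) = 2 + q/9 + q²/9)
j(o) = o³
w(N) = 3 - 20*√N/9 (w(N) = 3 - (2 + (⅑)*1 + (⅑)*1²)*√N = 3 - (2 + ⅑ + (⅑)*1)*√N = 3 - (2 + ⅑ + ⅑)*√N = 3 - 20*√N/9)
166*w(j(2/3)) = 166*(3 - 20*2*√6/9/9) = 166*(3 - 40*√6/81) = 498 - 6640*√6/81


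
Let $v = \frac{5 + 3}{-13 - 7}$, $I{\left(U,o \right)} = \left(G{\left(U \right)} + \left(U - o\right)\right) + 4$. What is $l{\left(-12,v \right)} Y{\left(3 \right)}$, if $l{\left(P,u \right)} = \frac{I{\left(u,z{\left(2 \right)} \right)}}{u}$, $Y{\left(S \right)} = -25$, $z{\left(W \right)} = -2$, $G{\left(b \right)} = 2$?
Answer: $475$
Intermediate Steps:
$I{\left(U,o \right)} = 6 + U - o$ ($I{\left(U,o \right)} = \left(2 + \left(U - o\right)\right) + 4 = \left(2 + U - o\right) + 4 = 6 + U - o$)
$v = - \frac{2}{5}$ ($v = \frac{8}{-20} = 8 \left(- \frac{1}{20}\right) = - \frac{2}{5} \approx -0.4$)
$l{\left(P,u \right)} = \frac{8 + u}{u}$ ($l{\left(P,u \right)} = \frac{6 + u - -2}{u} = \frac{6 + u + 2}{u} = \frac{8 + u}{u}$)
$l{\left(-12,v \right)} Y{\left(3 \right)} = \frac{8 - \frac{2}{5}}{- \frac{2}{5}} \left(-25\right) = \left(- \frac{5}{2}\right) \frac{38}{5} \left(-25\right) = \left(-19\right) \left(-25\right) = 475$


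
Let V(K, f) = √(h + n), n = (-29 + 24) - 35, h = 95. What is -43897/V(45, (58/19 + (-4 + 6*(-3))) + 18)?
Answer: -43897*√55/55 ≈ -5919.1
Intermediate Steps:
n = -40 (n = -5 - 35 = -40)
V(K, f) = √55 (V(K, f) = √(95 - 40) = √55)
-43897/V(45, (58/19 + (-4 + 6*(-3))) + 18) = -43897*√55/55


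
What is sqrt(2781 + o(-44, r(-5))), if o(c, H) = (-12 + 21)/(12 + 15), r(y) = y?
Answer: 2*sqrt(6258)/3 ≈ 52.738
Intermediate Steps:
o(c, H) = 1/3 (o(c, H) = 9/27 = 9*(1/27) = 1/3)
sqrt(2781 + o(-44, r(-5))) = sqrt(2781 + 1/3) = sqrt(8344/3) = 2*sqrt(6258)/3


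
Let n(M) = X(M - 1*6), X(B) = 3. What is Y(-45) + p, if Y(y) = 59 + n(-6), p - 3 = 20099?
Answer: 20164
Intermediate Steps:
p = 20102 (p = 3 + 20099 = 20102)
n(M) = 3
Y(y) = 62 (Y(y) = 59 + 3 = 62)
Y(-45) + p = 62 + 20102 = 20164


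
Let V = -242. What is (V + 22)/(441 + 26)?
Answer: -220/467 ≈ -0.47109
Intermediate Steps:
(V + 22)/(441 + 26) = (-242 + 22)/(441 + 26) = -220/467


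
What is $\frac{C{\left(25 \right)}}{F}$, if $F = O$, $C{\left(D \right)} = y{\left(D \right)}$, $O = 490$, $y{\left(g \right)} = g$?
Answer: $\frac{5}{98} \approx 0.05102$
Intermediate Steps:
$C{\left(D \right)} = D$
$F = 490$
$\frac{C{\left(25 \right)}}{F} = \frac{25}{490} = 25 \cdot \frac{1}{490} = \frac{5}{98}$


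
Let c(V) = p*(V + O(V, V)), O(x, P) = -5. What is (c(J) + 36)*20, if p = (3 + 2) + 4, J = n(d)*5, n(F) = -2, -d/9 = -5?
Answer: -1980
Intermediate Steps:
d = 45 (d = -9*(-5) = 45)
J = -10 (J = -2*5 = -10)
p = 9 (p = 5 + 4 = 9)
c(V) = -45 + 9*V (c(V) = 9*(V - 5) = 9*(-5 + V) = -45 + 9*V)
(c(J) + 36)*20 = ((-45 + 9*(-10)) + 36)*20 = ((-45 - 90) + 36)*20 = (-135 + 36)*20 = -99*20 = -1980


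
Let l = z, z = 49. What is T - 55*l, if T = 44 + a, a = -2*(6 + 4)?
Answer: -2671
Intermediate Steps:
a = -20 (a = -2*10 = -20)
l = 49
T = 24 (T = 44 - 20 = 24)
T - 55*l = 24 - 55*49 = 24 - 2695 = -2671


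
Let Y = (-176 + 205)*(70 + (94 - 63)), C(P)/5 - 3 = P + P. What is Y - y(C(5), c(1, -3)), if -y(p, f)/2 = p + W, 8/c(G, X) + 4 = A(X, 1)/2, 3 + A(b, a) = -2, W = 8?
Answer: 3075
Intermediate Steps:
A(b, a) = -5 (A(b, a) = -3 - 2 = -5)
c(G, X) = -16/13 (c(G, X) = 8/(-4 - 5/2) = 8/(-13/2) = 8*(-2/13) = -16/13)
C(P) = 15 + 10*P (C(P) = 15 + 5*(P + P) = 15 + 5*(2*P) = 15 + 10*P)
y(p, f) = -16 - 2*p (y(p, f) = -2*(p + 8) = -2*(8 + p) = -16 - 2*p)
Y = 2929 (Y = 29*(70 + 31) = 29*101 = 2929)
Y - y(C(5), c(1, -3)) = 2929 - (-16 - 2*(15 + 10*5)) = 2929 - (-16 - 2*(15 + 50)) = 2929 - (-16 - 2*65) = 2929 - (-16 - 130) = 2929 - 1*(-146) = 2929 + 146 = 3075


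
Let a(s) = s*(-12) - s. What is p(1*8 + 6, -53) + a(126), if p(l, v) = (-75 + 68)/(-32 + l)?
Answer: -29477/18 ≈ -1637.6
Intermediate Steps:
p(l, v) = -7/(-32 + l)
a(s) = -13*s (a(s) = -12*s - s = -13*s)
p(1*8 + 6, -53) + a(126) = -7/(-32 + (1*8 + 6)) - 13*126 = -7/(-32 + (8 + 6)) - 1638 = -7/(-32 + 14) - 1638 = -7/(-18) - 1638 = -7*(-1/18) - 1638 = 7/18 - 1638 = -29477/18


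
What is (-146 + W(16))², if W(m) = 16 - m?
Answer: 21316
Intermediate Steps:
(-146 + W(16))² = (-146 + (16 - 1*16))² = (-146 + (16 - 16))² = (-146 + 0)² = (-146)² = 21316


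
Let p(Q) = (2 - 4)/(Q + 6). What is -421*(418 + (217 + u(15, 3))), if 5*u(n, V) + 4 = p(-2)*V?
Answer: -2668719/10 ≈ -2.6687e+5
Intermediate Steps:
p(Q) = -2/(6 + Q)
u(n, V) = -⅘ - V/10 (u(n, V) = -⅘ + ((-2/(6 - 2))*V)/5 = -⅘ + ((-2/4)*V)/5 = -⅘ + ((-2*¼)*V)/5 = -⅘ + (-V/2)/5 = -⅘ - V/10)
-421*(418 + (217 + u(15, 3))) = -421*(418 + (217 + (-⅘ - ⅒*3))) = -421*(418 + (217 + (-⅘ - 3/10))) = -421*(418 + (217 - 11/10)) = -421*(418 + 2159/10) = -421*6339/10 = -1*2668719/10 = -2668719/10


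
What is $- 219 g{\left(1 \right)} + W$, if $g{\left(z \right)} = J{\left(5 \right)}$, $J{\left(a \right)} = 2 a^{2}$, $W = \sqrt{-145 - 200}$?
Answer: $-10950 + i \sqrt{345} \approx -10950.0 + 18.574 i$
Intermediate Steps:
$W = i \sqrt{345}$ ($W = \sqrt{-345} = i \sqrt{345} \approx 18.574 i$)
$g{\left(z \right)} = 50$ ($g{\left(z \right)} = 2 \cdot 5^{2} = 2 \cdot 25 = 50$)
$- 219 g{\left(1 \right)} + W = \left(-219\right) 50 + i \sqrt{345} = -10950 + i \sqrt{345}$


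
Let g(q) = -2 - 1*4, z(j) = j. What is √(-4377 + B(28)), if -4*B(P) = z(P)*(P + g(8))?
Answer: I*√4531 ≈ 67.313*I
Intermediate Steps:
g(q) = -6 (g(q) = -2 - 4 = -6)
B(P) = -P*(-6 + P)/4 (B(P) = -P*(P - 6)/4 = -P*(-6 + P)/4)
√(-4377 + B(28)) = √(-4377 + (¼)*28*(6 - 1*28)) = √(-4377 + (¼)*28*(6 - 28)) = √(-4377 + (¼)*28*(-22)) = √(-4377 - 154) = √(-4531) = I*√4531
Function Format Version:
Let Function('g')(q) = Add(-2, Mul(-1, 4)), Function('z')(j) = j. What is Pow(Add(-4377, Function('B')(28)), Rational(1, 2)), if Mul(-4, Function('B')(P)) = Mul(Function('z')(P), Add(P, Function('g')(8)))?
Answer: Mul(I, Pow(4531, Rational(1, 2))) ≈ Mul(67.313, I)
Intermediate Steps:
Function('g')(q) = -6 (Function('g')(q) = Add(-2, -4) = -6)
Function('B')(P) = Mul(Rational(-1, 4), P, Add(-6, P)) (Function('B')(P) = Mul(Rational(-1, 4), Mul(P, Add(P, -6))) = Mul(Rational(-1, 4), Mul(P, Add(-6, P))) = Mul(Rational(-1, 4), P, Add(-6, P)))
Pow(Add(-4377, Function('B')(28)), Rational(1, 2)) = Pow(Add(-4377, Mul(Rational(1, 4), 28, Add(6, Mul(-1, 28)))), Rational(1, 2)) = Pow(Add(-4377, Mul(Rational(1, 4), 28, Add(6, -28))), Rational(1, 2)) = Pow(Add(-4377, Mul(Rational(1, 4), 28, -22)), Rational(1, 2)) = Pow(Add(-4377, -154), Rational(1, 2)) = Pow(-4531, Rational(1, 2)) = Mul(I, Pow(4531, Rational(1, 2)))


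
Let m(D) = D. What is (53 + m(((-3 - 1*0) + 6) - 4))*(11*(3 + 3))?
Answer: 3432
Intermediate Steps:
(53 + m(((-3 - 1*0) + 6) - 4))*(11*(3 + 3)) = (53 + (((-3 - 1*0) + 6) - 4))*(11*(3 + 3)) = (53 + (((-3 + 0) + 6) - 4))*(11*6) = (53 + ((-3 + 6) - 4))*66 = (53 + (3 - 4))*66 = (53 - 1)*66 = 52*66 = 3432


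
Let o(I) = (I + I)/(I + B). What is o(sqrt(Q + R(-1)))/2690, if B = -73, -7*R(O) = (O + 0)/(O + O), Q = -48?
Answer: sqrt(9422)/(1345*(sqrt(9422) + 1022*I)) ≈ 6.6469e-6 - 6.9984e-5*I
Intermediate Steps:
R(O) = -1/14 (R(O) = -(O + 0)/(7*(O + O)) = -O/(7*(2*O)) = -O*1/(2*O)/7 = -1/7*1/2 = -1/14)
o(I) = 2*I/(-73 + I) (o(I) = (I + I)/(I - 73) = (2*I)/(-73 + I) = 2*I/(-73 + I))
o(sqrt(Q + R(-1)))/2690 = (2*sqrt(-48 - 1/14)/(-73 + sqrt(-48 - 1/14)))/2690 = (2*sqrt(-673/14)/(-73 + sqrt(-673/14)))*(1/2690) = (2*(I*sqrt(9422)/14)/(-73 + I*sqrt(9422)/14))*(1/2690) = (I*sqrt(9422)/(7*(-73 + I*sqrt(9422)/14)))*(1/2690) = I*sqrt(9422)/(18830*(-73 + I*sqrt(9422)/14))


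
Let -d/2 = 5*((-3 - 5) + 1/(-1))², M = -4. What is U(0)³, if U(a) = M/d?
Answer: 8/66430125 ≈ 1.2043e-7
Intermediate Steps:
d = -810 (d = -10*((-3 - 5) + 1/(-1))² = -10*(-8 - 1)² = -10*(-9)² = -10*81 = -2*405 = -810)
U(a) = 2/405 (U(a) = -4/(-810) = -4*(-1/810) = 2/405)
U(0)³ = (2/405)³ = 8/66430125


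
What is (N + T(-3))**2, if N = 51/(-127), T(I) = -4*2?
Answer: 1138489/16129 ≈ 70.586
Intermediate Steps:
T(I) = -8
N = -51/127 (N = 51*(-1/127) = -51/127 ≈ -0.40157)
(N + T(-3))**2 = (-51/127 - 8)**2 = (-1067/127)**2 = 1138489/16129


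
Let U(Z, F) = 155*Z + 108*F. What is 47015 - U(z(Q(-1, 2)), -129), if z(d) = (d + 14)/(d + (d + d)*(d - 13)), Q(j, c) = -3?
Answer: 182786/3 ≈ 60929.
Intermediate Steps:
z(d) = (14 + d)/(d + 2*d*(-13 + d)) (z(d) = (14 + d)/(d + (2*d)*(-13 + d)) = (14 + d)/(d + 2*d*(-13 + d)))
U(Z, F) = 108*F + 155*Z
47015 - U(z(Q(-1, 2)), -129) = 47015 - (108*(-129) + 155*((14 - 3)/((-3)*(-25 + 2*(-3))))) = 47015 - (-13932 + 155*(-⅓*11/(-25 - 6))) = 47015 - (-13932 + 155*(-⅓*11/(-31))) = 47015 - (-13932 + 155*(-⅓*(-1/31)*11)) = 47015 - (-13932 + 155*(11/93)) = 47015 - (-13932 + 55/3) = 47015 - 1*(-41741/3) = 47015 + 41741/3 = 182786/3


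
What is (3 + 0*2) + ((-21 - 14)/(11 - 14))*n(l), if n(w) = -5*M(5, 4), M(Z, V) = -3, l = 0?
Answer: 178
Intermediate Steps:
n(w) = 15 (n(w) = -5*(-3) = 15)
(3 + 0*2) + ((-21 - 14)/(11 - 14))*n(l) = (3 + 0*2) + ((-21 - 14)/(11 - 14))*15 = (3 + 0) - 35/(-3)*15 = 3 - 35*(-⅓)*15 = 3 + (35/3)*15 = 3 + 175 = 178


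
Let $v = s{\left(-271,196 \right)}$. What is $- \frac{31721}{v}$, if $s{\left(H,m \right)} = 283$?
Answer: $- \frac{31721}{283} \approx -112.09$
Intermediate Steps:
$v = 283$
$- \frac{31721}{v} = - \frac{31721}{283}$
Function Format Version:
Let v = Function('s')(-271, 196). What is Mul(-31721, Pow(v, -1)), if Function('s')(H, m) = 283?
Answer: Rational(-31721, 283) ≈ -112.09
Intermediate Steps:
v = 283
Mul(-31721, Pow(v, -1)) = Mul(-31721, Pow(283, -1)) = Mul(-31721, Rational(1, 283)) = Rational(-31721, 283)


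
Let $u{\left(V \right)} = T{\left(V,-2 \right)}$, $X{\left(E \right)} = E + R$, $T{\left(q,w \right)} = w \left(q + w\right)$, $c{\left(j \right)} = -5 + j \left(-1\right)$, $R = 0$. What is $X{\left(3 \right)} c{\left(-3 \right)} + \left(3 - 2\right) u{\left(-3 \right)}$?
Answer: $4$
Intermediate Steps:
$c{\left(j \right)} = -5 - j$
$X{\left(E \right)} = E$ ($X{\left(E \right)} = E + 0 = E$)
$u{\left(V \right)} = 4 - 2 V$ ($u{\left(V \right)} = - 2 \left(V - 2\right) = - 2 \left(-2 + V\right) = 4 - 2 V$)
$X{\left(3 \right)} c{\left(-3 \right)} + \left(3 - 2\right) u{\left(-3 \right)} = 3 \left(-5 - -3\right) + \left(3 - 2\right) \left(4 - -6\right) = 3 \left(-5 + 3\right) + 1 \left(4 + 6\right) = 3 \left(-2\right) + 1 \cdot 10 = -6 + 10 = 4$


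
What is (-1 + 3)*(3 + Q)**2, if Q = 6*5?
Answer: 2178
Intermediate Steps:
Q = 30
(-1 + 3)*(3 + Q)**2 = (-1 + 3)*(3 + 30)**2 = 2*33**2 = 2*1089 = 2178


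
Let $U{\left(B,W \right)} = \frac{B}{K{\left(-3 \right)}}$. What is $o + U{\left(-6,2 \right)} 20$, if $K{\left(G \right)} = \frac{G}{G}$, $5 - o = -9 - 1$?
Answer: $-105$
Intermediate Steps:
$o = 15$ ($o = 5 - \left(-9 - 1\right) = 5 - -10 = 5 + 10 = 15$)
$K{\left(G \right)} = 1$
$U{\left(B,W \right)} = B$ ($U{\left(B,W \right)} = \frac{B}{1} = B 1 = B$)
$o + U{\left(-6,2 \right)} 20 = 15 - 120 = -105$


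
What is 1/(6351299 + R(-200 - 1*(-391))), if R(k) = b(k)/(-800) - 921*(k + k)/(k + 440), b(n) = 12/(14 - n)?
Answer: 7445800/47286350595231 ≈ 1.5746e-7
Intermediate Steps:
R(k) = 3/(200*(-14 + k)) - 1842*k/(440 + k) (R(k) = -12/(-14 + k)/(-800) - 921*(k + k)/(k + 440) = -12/(-14 + k)*(-1/800) - 921*2*k/(440 + k) = 3/(200*(-14 + k)) - 921*2*k/(440 + k) = 3/(200*(-14 + k)) - 1842*k/(440 + k))
1/(6351299 + R(-200 - 1*(-391))) = 1/(6351299 + 3*(440 + (-200 - 1*(-391)) - 122800*(-200 - 1*(-391))*(-14 + (-200 - 1*(-391))))/(200*(-14 + (-200 - 1*(-391)))*(440 + (-200 - 1*(-391))))) = 1/(6351299 + 3*(440 + (-200 + 391) - 122800*(-200 + 391)*(-14 + (-200 + 391)))/(200*(-14 + (-200 + 391))*(440 + (-200 + 391)))) = 1/(6351299 + 3*(440 + 191 - 122800*191*(-14 + 191))/(200*(-14 + 191)*(440 + 191))) = 1/(6351299 + (3/200)*(440 + 191 - 122800*191*177)/(177*631)) = 1/(6351299 + (3/200)*(1/177)*(1/631)*(440 + 191 - 4151499600)) = 1/(6351299 + (3/200)*(1/177)*(1/631)*(-4151498969)) = 1/(6351299 - 4151498969/7445800) = 1/(47286350595231/7445800) = 7445800/47286350595231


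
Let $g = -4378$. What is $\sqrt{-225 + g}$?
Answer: $i \sqrt{4603} \approx 67.845 i$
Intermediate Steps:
$\sqrt{-225 + g} = \sqrt{-225 - 4378} = \sqrt{-4603} = i \sqrt{4603}$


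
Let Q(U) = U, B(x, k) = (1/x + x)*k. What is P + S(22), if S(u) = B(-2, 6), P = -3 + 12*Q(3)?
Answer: 18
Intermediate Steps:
B(x, k) = k*(x + 1/x) (B(x, k) = (x + 1/x)*k = k*(x + 1/x))
P = 33 (P = -3 + 12*3 = -3 + 36 = 33)
S(u) = -15 (S(u) = 6*(-2) + 6/(-2) = -12 + 6*(-½) = -12 - 3 = -15)
P + S(22) = 33 - 15 = 18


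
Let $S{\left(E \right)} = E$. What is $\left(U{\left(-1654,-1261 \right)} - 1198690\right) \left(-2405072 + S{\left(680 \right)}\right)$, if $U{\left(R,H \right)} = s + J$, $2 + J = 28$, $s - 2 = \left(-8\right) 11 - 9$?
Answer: $2882286549528$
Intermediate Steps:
$s = -95$ ($s = 2 - 97 = -95$)
$J = 26$ ($J = -2 + 28 = 26$)
$U{\left(R,H \right)} = -69$ ($U{\left(R,H \right)} = -95 + 26 = -69$)
$\left(U{\left(-1654,-1261 \right)} - 1198690\right) \left(-2405072 + S{\left(680 \right)}\right) = \left(-69 - 1198690\right) \left(-2405072 + 680\right) = \left(-69 + \left(-1955098 + 756408\right)\right) \left(-2404392\right) = \left(-69 - 1198690\right) \left(-2404392\right) = \left(-1198759\right) \left(-2404392\right) = 2882286549528$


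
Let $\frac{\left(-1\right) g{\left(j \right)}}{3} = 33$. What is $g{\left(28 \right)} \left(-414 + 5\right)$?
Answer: $40491$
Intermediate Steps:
$g{\left(j \right)} = -99$ ($g{\left(j \right)} = \left(-3\right) 33 = -99$)
$g{\left(28 \right)} \left(-414 + 5\right) = - 99 \left(-414 + 5\right) = \left(-99\right) \left(-409\right) = 40491$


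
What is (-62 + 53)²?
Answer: 81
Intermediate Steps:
(-62 + 53)² = (-9)² = 81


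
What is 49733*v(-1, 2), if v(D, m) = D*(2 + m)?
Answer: -198932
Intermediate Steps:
49733*v(-1, 2) = 49733*(-(2 + 2)) = 49733*(-1*4) = 49733*(-4) = -198932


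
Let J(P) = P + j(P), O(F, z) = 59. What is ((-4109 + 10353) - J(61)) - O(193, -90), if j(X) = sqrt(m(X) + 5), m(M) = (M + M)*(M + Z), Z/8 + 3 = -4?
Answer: 6124 - sqrt(615) ≈ 6099.2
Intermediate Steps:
Z = -56 (Z = -24 + 8*(-4) = -24 - 32 = -56)
m(M) = 2*M*(-56 + M) (m(M) = (M + M)*(M - 56) = (2*M)*(-56 + M) = 2*M*(-56 + M))
j(X) = sqrt(5 + 2*X*(-56 + X)) (j(X) = sqrt(2*X*(-56 + X) + 5) = sqrt(5 + 2*X*(-56 + X)))
J(P) = P + sqrt(5 + 2*P*(-56 + P))
((-4109 + 10353) - J(61)) - O(193, -90) = ((-4109 + 10353) - (61 + sqrt(5 + 2*61*(-56 + 61)))) - 1*59 = (6244 - (61 + sqrt(5 + 2*61*5))) - 59 = (6244 - (61 + sqrt(5 + 610))) - 59 = (6244 - (61 + sqrt(615))) - 59 = (6244 + (-61 - sqrt(615))) - 59 = (6183 - sqrt(615)) - 59 = 6124 - sqrt(615)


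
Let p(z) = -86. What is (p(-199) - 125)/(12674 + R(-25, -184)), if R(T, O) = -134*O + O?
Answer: -211/37146 ≈ -0.0056803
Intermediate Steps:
R(T, O) = -133*O
(p(-199) - 125)/(12674 + R(-25, -184)) = (-86 - 125)/(12674 - 133*(-184)) = -211/(12674 + 24472) = -211/37146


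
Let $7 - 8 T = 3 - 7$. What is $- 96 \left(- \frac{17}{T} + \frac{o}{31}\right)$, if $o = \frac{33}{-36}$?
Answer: $\frac{405704}{341} \approx 1189.7$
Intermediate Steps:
$o = - \frac{11}{12}$ ($o = 33 \left(- \frac{1}{36}\right) = - \frac{11}{12} \approx -0.91667$)
$T = \frac{11}{8}$ ($T = \frac{7}{8} - \frac{3 - 7}{8} = \frac{7}{8} - - \frac{1}{2} = \frac{7}{8} + \frac{1}{2} = \frac{11}{8} \approx 1.375$)
$- 96 \left(- \frac{17}{T} + \frac{o}{31}\right) = - 96 \left(- \frac{17}{\frac{11}{8}} - \frac{11}{12 \cdot 31}\right) = - 96 \left(\left(-17\right) \frac{8}{11} - \frac{11}{372}\right) = - 96 \left(- \frac{136}{11} - \frac{11}{372}\right) = \left(-96\right) \left(- \frac{50713}{4092}\right) = \frac{405704}{341}$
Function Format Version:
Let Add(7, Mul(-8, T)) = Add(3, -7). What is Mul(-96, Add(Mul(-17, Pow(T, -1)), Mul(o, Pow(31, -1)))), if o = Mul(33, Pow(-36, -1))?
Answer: Rational(405704, 341) ≈ 1189.7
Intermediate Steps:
o = Rational(-11, 12) (o = Mul(33, Rational(-1, 36)) = Rational(-11, 12) ≈ -0.91667)
T = Rational(11, 8) (T = Add(Rational(7, 8), Mul(Rational(-1, 8), Add(3, -7))) = Add(Rational(7, 8), Mul(Rational(-1, 8), -4)) = Add(Rational(7, 8), Rational(1, 2)) = Rational(11, 8) ≈ 1.3750)
Mul(-96, Add(Mul(-17, Pow(T, -1)), Mul(o, Pow(31, -1)))) = Mul(-96, Add(Mul(-17, Pow(Rational(11, 8), -1)), Mul(Rational(-11, 12), Pow(31, -1)))) = Mul(-96, Add(Mul(-17, Rational(8, 11)), Mul(Rational(-11, 12), Rational(1, 31)))) = Mul(-96, Add(Rational(-136, 11), Rational(-11, 372))) = Mul(-96, Rational(-50713, 4092)) = Rational(405704, 341)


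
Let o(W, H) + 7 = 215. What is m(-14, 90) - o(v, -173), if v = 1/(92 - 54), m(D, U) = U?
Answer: -118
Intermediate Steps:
v = 1/38 ≈ 0.026316
o(W, H) = 208 (o(W, H) = -7 + 215 = 208)
m(-14, 90) - o(v, -173) = 90 - 1*208 = 90 - 208 = -118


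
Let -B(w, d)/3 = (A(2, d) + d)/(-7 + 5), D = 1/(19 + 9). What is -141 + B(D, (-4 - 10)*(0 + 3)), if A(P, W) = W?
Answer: -267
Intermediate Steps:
D = 1/28 ≈ 0.035714
B(w, d) = 3*d (B(w, d) = -3*(d + d)/(-7 + 5) = -3*2*d/(-2) = -3*2*d*(-1)/2 = -(-3)*d = 3*d)
-141 + B(D, (-4 - 10)*(0 + 3)) = -141 + 3*((-4 - 10)*(0 + 3)) = -141 + 3*(-14*3) = -141 + 3*(-42) = -141 - 126 = -267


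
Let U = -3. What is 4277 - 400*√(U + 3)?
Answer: 4277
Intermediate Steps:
4277 - 400*√(U + 3) = 4277 - 400*√(-3 + 3) = 4277 - 400*√0 = 4277 - 400*0 = 4277 - 1*0 = 4277 + 0 = 4277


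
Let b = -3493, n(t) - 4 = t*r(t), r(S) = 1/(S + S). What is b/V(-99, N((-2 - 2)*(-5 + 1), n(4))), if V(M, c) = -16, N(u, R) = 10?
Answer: 3493/16 ≈ 218.31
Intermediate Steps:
r(S) = 1/(2*S)
n(t) = 9/2 (n(t) = 4 + t*(1/(2*t)) = 4 + ½ = 9/2)
b/V(-99, N((-2 - 2)*(-5 + 1), n(4))) = -3493/(-16) = -3493*(-1/16) = 3493/16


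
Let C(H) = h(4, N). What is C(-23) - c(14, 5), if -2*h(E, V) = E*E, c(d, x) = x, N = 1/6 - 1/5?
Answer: -13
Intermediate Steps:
N = -1/30 (N = 1*(1/6) - 1*1/5 = 1/6 - 1/5 = -1/30 ≈ -0.033333)
h(E, V) = -E**2/2 (h(E, V) = -E*E/2 = -E**2/2)
C(H) = -8 (C(H) = -1/2*4**2 = -1/2*16 = -8)
C(-23) - c(14, 5) = -8 - 1*5 = -8 - 5 = -13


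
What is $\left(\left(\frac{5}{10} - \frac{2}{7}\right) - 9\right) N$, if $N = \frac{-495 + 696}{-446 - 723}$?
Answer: $\frac{24723}{16366} \approx 1.5106$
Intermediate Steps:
$N = - \frac{201}{1169}$ ($N = \frac{201}{-1169} = 201 \left(- \frac{1}{1169}\right) = - \frac{201}{1169} \approx -0.17194$)
$\left(\left(\frac{5}{10} - \frac{2}{7}\right) - 9\right) N = \left(\left(\frac{5}{10} - \frac{2}{7}\right) - 9\right) \left(- \frac{201}{1169}\right) = \left(\left(5 \cdot \frac{1}{10} - \frac{2}{7}\right) - 9\right) \left(- \frac{201}{1169}\right) = \left(\left(\frac{1}{2} - \frac{2}{7}\right) - 9\right) \left(- \frac{201}{1169}\right) = \left(\frac{3}{14} - 9\right) \left(- \frac{201}{1169}\right) = \left(- \frac{123}{14}\right) \left(- \frac{201}{1169}\right) = \frac{24723}{16366}$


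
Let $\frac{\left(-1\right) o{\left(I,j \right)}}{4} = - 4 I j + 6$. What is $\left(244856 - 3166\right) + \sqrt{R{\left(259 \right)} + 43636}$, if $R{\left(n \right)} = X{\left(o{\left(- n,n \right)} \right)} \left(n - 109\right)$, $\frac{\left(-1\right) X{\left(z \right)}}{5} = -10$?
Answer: $241690 + 8 \sqrt{799} \approx 2.4192 \cdot 10^{5}$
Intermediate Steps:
$o{\left(I,j \right)} = -24 + 16 I j$ ($o{\left(I,j \right)} = - 4 \left(- 4 I j + 6\right) = - 4 \left(6 - 4 I j\right) = -24 + 16 I j$)
$X{\left(z \right)} = 50$ ($X{\left(z \right)} = \left(-5\right) \left(-10\right) = 50$)
$R{\left(n \right)} = -5450 + 50 n$ ($R{\left(n \right)} = 50 \left(n - 109\right) = 50 \left(-109 + n\right) = -5450 + 50 n$)
$\left(244856 - 3166\right) + \sqrt{R{\left(259 \right)} + 43636} = \left(244856 - 3166\right) + \sqrt{\left(-5450 + 50 \cdot 259\right) + 43636} = \left(244856 - 3166\right) + \sqrt{\left(-5450 + 12950\right) + 43636} = 241690 + \sqrt{7500 + 43636} = 241690 + \sqrt{51136} = 241690 + 8 \sqrt{799}$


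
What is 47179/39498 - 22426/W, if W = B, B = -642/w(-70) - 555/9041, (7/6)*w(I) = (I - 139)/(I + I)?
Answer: 1718479504389857/37450236261990 ≈ 45.887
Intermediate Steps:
w(I) = 3*(-139 + I)/(7*I) (w(I) = 6*((I - 139)/(I + I))/7 = 6*((-139 + I)/((2*I)))/7 = 6*((-139 + I)*(1/(2*I)))/7 = 6*((-139 + I)/(2*I))/7 = 3*(-139 + I)/(7*I))
B = -948155255/1889569 (B = -642*(-490/(3*(-139 - 70))) - 555/9041 = -642/((3/7)*(-1/70)*(-209)) - 555*1/9041 = -642/627/490 - 555/9041 = -642*490/627 - 555/9041 = -104860/209 - 555/9041 = -948155255/1889569 ≈ -501.78)
W = -948155255/1889569 ≈ -501.78
47179/39498 - 22426/W = 47179/39498 - 22426/(-948155255/1889569) = 47179*(1/39498) - 22426*(-1889569/948155255) = 47179/39498 + 42375474394/948155255 = 1718479504389857/37450236261990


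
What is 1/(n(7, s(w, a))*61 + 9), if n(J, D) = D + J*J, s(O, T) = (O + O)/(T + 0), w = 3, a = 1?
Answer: 1/3364 ≈ 0.00029727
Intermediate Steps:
s(O, T) = 2*O/T (s(O, T) = (2*O)/T = 2*O/T)
n(J, D) = D + J²
1/(n(7, s(w, a))*61 + 9) = 1/((2*3/1 + 7²)*61 + 9) = 1/((2*3*1 + 49)*61 + 9) = 1/((6 + 49)*61 + 9) = 1/(55*61 + 9) = 1/(3355 + 9) = 1/3364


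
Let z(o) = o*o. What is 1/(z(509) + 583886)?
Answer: 1/842967 ≈ 1.1863e-6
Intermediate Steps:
z(o) = o**2
1/(z(509) + 583886) = 1/(509**2 + 583886) = 1/(259081 + 583886) = 1/842967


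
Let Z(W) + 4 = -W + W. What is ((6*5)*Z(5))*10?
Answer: -1200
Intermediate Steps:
Z(W) = -4 (Z(W) = -4 + (-W + W) = -4 + 0 = -4)
((6*5)*Z(5))*10 = ((6*5)*(-4))*10 = (30*(-4))*10 = -120*10 = -1200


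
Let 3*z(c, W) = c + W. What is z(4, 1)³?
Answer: 125/27 ≈ 4.6296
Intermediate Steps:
z(c, W) = W/3 + c/3 (z(c, W) = (c + W)/3 = (W + c)/3 = W/3 + c/3)
z(4, 1)³ = ((⅓)*1 + (⅓)*4)³ = (⅓ + 4/3)³ = (5/3)³ = 125/27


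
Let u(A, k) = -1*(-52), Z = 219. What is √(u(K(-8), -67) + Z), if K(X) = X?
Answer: √271 ≈ 16.462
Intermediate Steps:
u(A, k) = 52
√(u(K(-8), -67) + Z) = √(52 + 219) = √271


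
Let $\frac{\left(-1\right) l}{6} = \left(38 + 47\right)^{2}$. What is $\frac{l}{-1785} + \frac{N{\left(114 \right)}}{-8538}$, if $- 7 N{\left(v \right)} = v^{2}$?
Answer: $\frac{34868}{1423} \approx 24.503$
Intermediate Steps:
$N{\left(v \right)} = - \frac{v^{2}}{7}$
$l = -43350$ ($l = - 6 \left(38 + 47\right)^{2} = - 6 \cdot 85^{2} = \left(-6\right) 7225 = -43350$)
$\frac{l}{-1785} + \frac{N{\left(114 \right)}}{-8538} = - \frac{43350}{-1785} + \frac{\left(- \frac{1}{7}\right) 114^{2}}{-8538} = \left(-43350\right) \left(- \frac{1}{1785}\right) + \left(- \frac{1}{7}\right) 12996 \left(- \frac{1}{8538}\right) = \frac{170}{7} - - \frac{2166}{9961} = \frac{170}{7} + \frac{2166}{9961} = \frac{34868}{1423}$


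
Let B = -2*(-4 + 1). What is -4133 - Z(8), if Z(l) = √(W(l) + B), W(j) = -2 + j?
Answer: -4133 - 2*√3 ≈ -4136.5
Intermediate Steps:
B = 6 (B = -2*(-3) = 6)
Z(l) = √(4 + l) (Z(l) = √((-2 + l) + 6) = √(4 + l))
-4133 - Z(8) = -4133 - √(4 + 8) = -4133 - √12 = -4133 - 2*√3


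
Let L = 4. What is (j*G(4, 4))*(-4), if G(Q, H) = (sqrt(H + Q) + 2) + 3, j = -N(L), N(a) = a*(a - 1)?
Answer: 240 + 96*sqrt(2) ≈ 375.76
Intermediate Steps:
N(a) = a*(-1 + a)
j = -12 (j = -4*(-1 + 4) = -4*3 = -1*12 = -12)
G(Q, H) = 5 + sqrt(H + Q) (G(Q, H) = (2 + sqrt(H + Q)) + 3 = 5 + sqrt(H + Q))
(j*G(4, 4))*(-4) = -12*(5 + sqrt(4 + 4))*(-4) = -12*(5 + sqrt(8))*(-4) = -12*(5 + 2*sqrt(2))*(-4) = (-60 - 24*sqrt(2))*(-4) = 240 + 96*sqrt(2)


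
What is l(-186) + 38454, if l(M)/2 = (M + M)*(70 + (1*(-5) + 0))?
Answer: -9906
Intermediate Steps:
l(M) = 260*M (l(M) = 2*((M + M)*(70 + (1*(-5) + 0))) = 2*((2*M)*(70 + (-5 + 0))) = 2*((2*M)*(70 - 5)) = 2*((2*M)*65) = 2*(130*M) = 260*M)
l(-186) + 38454 = 260*(-186) + 38454 = -48360 + 38454 = -9906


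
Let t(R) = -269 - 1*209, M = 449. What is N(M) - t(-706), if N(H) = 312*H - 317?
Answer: 140249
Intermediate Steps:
t(R) = -478 (t(R) = -269 - 209 = -478)
N(H) = -317 + 312*H
N(M) - t(-706) = (-317 + 312*449) - 1*(-478) = (-317 + 140088) + 478 = 139771 + 478 = 140249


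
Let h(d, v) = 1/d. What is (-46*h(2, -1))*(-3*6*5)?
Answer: 2070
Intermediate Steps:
(-46*h(2, -1))*(-3*6*5) = (-46/2)*(-3*6*5) = (-46*½)*(-18*5) = -23*(-90) = 2070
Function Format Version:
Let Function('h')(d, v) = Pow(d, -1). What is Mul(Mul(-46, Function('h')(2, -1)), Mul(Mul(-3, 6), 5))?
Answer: 2070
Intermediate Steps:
Mul(Mul(-46, Function('h')(2, -1)), Mul(Mul(-3, 6), 5)) = Mul(Mul(-46, Pow(2, -1)), Mul(Mul(-3, 6), 5)) = Mul(Mul(-46, Rational(1, 2)), Mul(-18, 5)) = Mul(-23, -90) = 2070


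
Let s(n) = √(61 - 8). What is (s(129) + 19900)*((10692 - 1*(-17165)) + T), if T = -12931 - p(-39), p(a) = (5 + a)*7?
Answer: 301763600 + 15164*√53 ≈ 3.0187e+8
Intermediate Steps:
s(n) = √53
p(a) = 35 + 7*a
T = -12693 (T = -12931 - (35 + 7*(-39)) = -12931 - (35 - 273) = -12931 - 1*(-238) = -12931 + 238 = -12693)
(s(129) + 19900)*((10692 - 1*(-17165)) + T) = (√53 + 19900)*((10692 - 1*(-17165)) - 12693) = (19900 + √53)*((10692 + 17165) - 12693) = (19900 + √53)*(27857 - 12693) = (19900 + √53)*15164 = 301763600 + 15164*√53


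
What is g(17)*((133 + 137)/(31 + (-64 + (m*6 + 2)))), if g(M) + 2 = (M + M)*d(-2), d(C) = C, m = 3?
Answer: 18900/13 ≈ 1453.8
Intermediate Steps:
g(M) = -2 - 4*M (g(M) = -2 + (M + M)*(-2) = -2 + (2*M)*(-2) = -2 - 4*M)
g(17)*((133 + 137)/(31 + (-64 + (m*6 + 2)))) = (-2 - 4*17)*((133 + 137)/(31 + (-64 + (3*6 + 2)))) = (-2 - 68)*(270/(31 + (-64 + (18 + 2)))) = -18900/(31 + (-64 + 20)) = -18900/(31 - 44) = -18900/(-13) = -18900*(-1)/13 = -70*(-270/13) = 18900/13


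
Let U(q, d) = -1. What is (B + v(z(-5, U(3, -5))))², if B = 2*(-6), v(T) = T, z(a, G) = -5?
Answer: 289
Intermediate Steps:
B = -12
(B + v(z(-5, U(3, -5))))² = (-12 - 5)² = (-17)² = 289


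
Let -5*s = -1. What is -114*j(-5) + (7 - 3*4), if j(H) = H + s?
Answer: 2711/5 ≈ 542.20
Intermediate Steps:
s = ⅕ (s = -⅕*(-1) = ⅕ ≈ 0.20000)
j(H) = ⅕ + H (j(H) = H + ⅕ = ⅕ + H)
-114*j(-5) + (7 - 3*4) = -114*(⅕ - 5) + (7 - 3*4) = -114*(-24/5) + (7 - 12) = 2736/5 - 5 = 2711/5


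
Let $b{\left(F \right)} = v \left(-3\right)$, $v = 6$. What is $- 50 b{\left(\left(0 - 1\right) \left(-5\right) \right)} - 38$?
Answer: $862$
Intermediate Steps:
$b{\left(F \right)} = -18$ ($b{\left(F \right)} = 6 \left(-3\right) = -18$)
$- 50 b{\left(\left(0 - 1\right) \left(-5\right) \right)} - 38 = \left(-50\right) \left(-18\right) - 38 = 900 - 38 = 862$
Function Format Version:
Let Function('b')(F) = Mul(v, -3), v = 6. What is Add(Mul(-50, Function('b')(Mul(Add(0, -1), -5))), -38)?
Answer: 862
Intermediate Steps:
Function('b')(F) = -18 (Function('b')(F) = Mul(6, -3) = -18)
Add(Mul(-50, Function('b')(Mul(Add(0, -1), -5))), -38) = Add(Mul(-50, -18), -38) = Add(900, -38) = 862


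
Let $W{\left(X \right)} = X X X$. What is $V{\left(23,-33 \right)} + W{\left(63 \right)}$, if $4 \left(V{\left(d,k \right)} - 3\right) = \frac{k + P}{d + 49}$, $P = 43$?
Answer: $\frac{36007205}{144} \approx 2.5005 \cdot 10^{5}$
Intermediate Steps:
$V{\left(d,k \right)} = 3 + \frac{43 + k}{4 \left(49 + d\right)}$ ($V{\left(d,k \right)} = 3 + \frac{\left(k + 43\right) \frac{1}{d + 49}}{4} = 3 + \frac{\left(43 + k\right) \frac{1}{49 + d}}{4} = 3 + \frac{\frac{1}{49 + d} \left(43 + k\right)}{4} = 3 + \frac{43 + k}{4 \left(49 + d\right)}$)
$W{\left(X \right)} = X^{3}$ ($W{\left(X \right)} = X^{2} X = X^{3}$)
$V{\left(23,-33 \right)} + W{\left(63 \right)} = \frac{631 - 33 + 12 \cdot 23}{4 \left(49 + 23\right)} + 63^{3} = \frac{631 - 33 + 276}{4 \cdot 72} + 250047 = \frac{1}{4} \cdot \frac{1}{72} \cdot 874 + 250047 = \frac{437}{144} + 250047 = \frac{36007205}{144}$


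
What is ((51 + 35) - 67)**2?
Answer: 361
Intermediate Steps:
((51 + 35) - 67)**2 = (86 - 67)**2 = 19**2 = 361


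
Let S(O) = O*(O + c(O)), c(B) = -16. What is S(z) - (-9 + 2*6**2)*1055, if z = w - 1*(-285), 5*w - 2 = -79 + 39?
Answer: 151184/25 ≈ 6047.4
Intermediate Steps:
w = -38/5 (w = 2/5 + (-79 + 39)/5 = 2/5 + (1/5)*(-40) = 2/5 - 8 = -38/5 ≈ -7.6000)
z = 1387/5 (z = -38/5 - 1*(-285) = -38/5 + 285 = 1387/5 ≈ 277.40)
S(O) = O*(-16 + O) (S(O) = O*(O - 16) = O*(-16 + O))
S(z) - (-9 + 2*6**2)*1055 = 1387*(-16 + 1387/5)/5 - (-9 + 2*6**2)*1055 = (1387/5)*(1307/5) - (-9 + 2*36)*1055 = 1812809/25 - (-9 + 72)*1055 = 1812809/25 - 63*1055 = 1812809/25 - 1*66465 = 1812809/25 - 66465 = 151184/25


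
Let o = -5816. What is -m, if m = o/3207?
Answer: 5816/3207 ≈ 1.8135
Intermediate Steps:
m = -5816/3207 ≈ -1.8135
-m = -1*(-5816/3207) = 5816/3207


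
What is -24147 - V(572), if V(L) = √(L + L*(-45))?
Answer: -24147 - 44*I*√13 ≈ -24147.0 - 158.64*I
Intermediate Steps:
V(L) = 2*√11*√(-L) (V(L) = √(L - 45*L) = √(-44*L) = 2*√11*√(-L))
-24147 - V(572) = -24147 - 2*√11*√(-1*572) = -24147 - 2*√11*√(-572) = -24147 - 2*√11*2*I*√143 = -24147 - 44*I*√13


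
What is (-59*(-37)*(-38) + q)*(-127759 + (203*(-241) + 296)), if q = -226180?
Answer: 54526909724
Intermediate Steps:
(-59*(-37)*(-38) + q)*(-127759 + (203*(-241) + 296)) = (-59*(-37)*(-38) - 226180)*(-127759 + (203*(-241) + 296)) = (2183*(-38) - 226180)*(-127759 + (-48923 + 296)) = (-82954 - 226180)*(-127759 - 48627) = -309134*(-176386) = 54526909724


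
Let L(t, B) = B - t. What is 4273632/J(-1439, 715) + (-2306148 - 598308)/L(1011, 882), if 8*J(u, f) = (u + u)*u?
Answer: 2005507742296/89041003 ≈ 22523.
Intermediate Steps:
J(u, f) = u²/4 (J(u, f) = ((u + u)*u)/8 = ((2*u)*u)/8 = (2*u²)/8 = u²/4)
4273632/J(-1439, 715) + (-2306148 - 598308)/L(1011, 882) = 4273632/(((¼)*(-1439)²)) + (-2306148 - 598308)/(882 - 1*1011) = 4273632/(((¼)*2070721)) - 2904456/(882 - 1011) = 4273632/(2070721/4) - 2904456/(-129) = 4273632*(4/2070721) - 2904456*(-1/129) = 17094528/2070721 + 968152/43 = 2005507742296/89041003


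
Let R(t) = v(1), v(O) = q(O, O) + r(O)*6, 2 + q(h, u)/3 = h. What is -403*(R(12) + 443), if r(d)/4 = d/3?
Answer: -180544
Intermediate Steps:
q(h, u) = -6 + 3*h
r(d) = 4*d/3 (r(d) = 4*(d/3) = 4*d/3)
v(O) = -6 + 11*O (v(O) = (-6 + 3*O) + (4*O/3)*6 = (-6 + 3*O) + 8*O = -6 + 11*O)
R(t) = 5 (R(t) = -6 + 11*1 = -6 + 11 = 5)
-403*(R(12) + 443) = -403*(5 + 443) = -403*448 = -180544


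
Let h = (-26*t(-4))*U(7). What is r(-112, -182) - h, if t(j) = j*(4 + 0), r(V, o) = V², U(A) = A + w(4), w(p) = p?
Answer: 7968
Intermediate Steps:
U(A) = 4 + A (U(A) = A + 4 = 4 + A)
t(j) = 4*j (t(j) = j*4 = 4*j)
h = 4576 (h = (-104*(-4))*(4 + 7) = -26*(-16)*11 = 416*11 = 4576)
r(-112, -182) - h = (-112)² - 1*4576 = 12544 - 4576 = 7968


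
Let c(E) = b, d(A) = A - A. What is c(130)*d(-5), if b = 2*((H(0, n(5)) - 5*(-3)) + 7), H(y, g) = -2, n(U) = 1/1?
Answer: 0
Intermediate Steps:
n(U) = 1
b = 40 (b = 2*((-2 - 5*(-3)) + 7) = 2*((-2 + 15) + 7) = 2*(13 + 7) = 2*20 = 40)
d(A) = 0
c(E) = 40
c(130)*d(-5) = 40*0 = 0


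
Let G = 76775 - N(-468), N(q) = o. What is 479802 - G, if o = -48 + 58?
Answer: 403037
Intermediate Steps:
o = 10
N(q) = 10
G = 76765 (G = 76775 - 1*10 = 76775 - 10 = 76765)
479802 - G = 479802 - 1*76765 = 479802 - 76765 = 403037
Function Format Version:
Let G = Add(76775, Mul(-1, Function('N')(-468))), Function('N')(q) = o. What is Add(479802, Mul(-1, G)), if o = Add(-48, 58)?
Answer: 403037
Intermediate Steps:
o = 10
Function('N')(q) = 10
G = 76765 (G = Add(76775, Mul(-1, 10)) = Add(76775, -10) = 76765)
Add(479802, Mul(-1, G)) = Add(479802, Mul(-1, 76765)) = Add(479802, -76765) = 403037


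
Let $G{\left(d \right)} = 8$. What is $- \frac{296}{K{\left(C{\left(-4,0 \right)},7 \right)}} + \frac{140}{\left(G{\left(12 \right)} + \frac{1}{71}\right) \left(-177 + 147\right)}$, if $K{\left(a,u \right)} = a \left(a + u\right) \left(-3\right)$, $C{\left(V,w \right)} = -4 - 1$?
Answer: $- \frac{89182}{8535} \approx -10.449$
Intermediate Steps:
$C{\left(V,w \right)} = -5$ ($C{\left(V,w \right)} = -4 - 1 = -5$)
$K{\left(a,u \right)} = - 3 a \left(a + u\right)$
$- \frac{296}{K{\left(C{\left(-4,0 \right)},7 \right)}} + \frac{140}{\left(G{\left(12 \right)} + \frac{1}{71}\right) \left(-177 + 147\right)} = - \frac{296}{\left(-3\right) \left(-5\right) \left(-5 + 7\right)} + \frac{140}{\left(8 + \frac{1}{71}\right) \left(-177 + 147\right)} = - \frac{296}{\left(-3\right) \left(-5\right) 2} + \frac{140}{\left(8 + \frac{1}{71}\right) \left(-30\right)} = - \frac{296}{30} + \frac{140}{\frac{569}{71} \left(-30\right)} = \left(-296\right) \frac{1}{30} + \frac{140}{- \frac{17070}{71}} = - \frac{148}{15} + 140 \left(- \frac{71}{17070}\right) = - \frac{148}{15} - \frac{994}{1707} = - \frac{89182}{8535}$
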